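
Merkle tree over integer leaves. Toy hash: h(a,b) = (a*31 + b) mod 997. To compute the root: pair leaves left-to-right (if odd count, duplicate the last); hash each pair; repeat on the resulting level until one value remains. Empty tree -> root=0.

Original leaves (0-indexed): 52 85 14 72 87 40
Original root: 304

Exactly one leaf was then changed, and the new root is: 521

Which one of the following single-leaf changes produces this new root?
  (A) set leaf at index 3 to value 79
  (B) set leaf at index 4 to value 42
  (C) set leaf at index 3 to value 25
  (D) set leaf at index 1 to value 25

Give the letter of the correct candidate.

Answer: A

Derivation:
Original leaves: [52, 85, 14, 72, 87, 40]
Target new root: 521
Try each candidate change and compute the resulting root:
Candidate A: set leaf[3] = 79 -> leaves = [52, 85, 14, 79, 87, 40]
  L0: [52, 85, 14, 79, 87, 40]
  L1: h(52,85)=(52*31+85)%997=700 h(14,79)=(14*31+79)%997=513 h(87,40)=(87*31+40)%997=743 -> [700, 513, 743]
  L2: h(700,513)=(700*31+513)%997=279 h(743,743)=(743*31+743)%997=845 -> [279, 845]
  L3: h(279,845)=(279*31+845)%997=521 -> [521]
  root = 521 == target 521  ** MATCH **
Candidate B: set leaf[4] = 42 -> leaves = [52, 85, 14, 72, 42, 40]
  L0: [52, 85, 14, 72, 42, 40]
  L1: h(52,85)=(52*31+85)%997=700 h(14,72)=(14*31+72)%997=506 h(42,40)=(42*31+40)%997=345 -> [700, 506, 345]
  L2: h(700,506)=(700*31+506)%997=272 h(345,345)=(345*31+345)%997=73 -> [272, 73]
  L3: h(272,73)=(272*31+73)%997=529 -> [529]
  root = 529 != target 521
Candidate C: set leaf[3] = 25 -> leaves = [52, 85, 14, 25, 87, 40]
  L0: [52, 85, 14, 25, 87, 40]
  L1: h(52,85)=(52*31+85)%997=700 h(14,25)=(14*31+25)%997=459 h(87,40)=(87*31+40)%997=743 -> [700, 459, 743]
  L2: h(700,459)=(700*31+459)%997=225 h(743,743)=(743*31+743)%997=845 -> [225, 845]
  L3: h(225,845)=(225*31+845)%997=841 -> [841]
  root = 841 != target 521
Candidate D: set leaf[1] = 25 -> leaves = [52, 25, 14, 72, 87, 40]
  L0: [52, 25, 14, 72, 87, 40]
  L1: h(52,25)=(52*31+25)%997=640 h(14,72)=(14*31+72)%997=506 h(87,40)=(87*31+40)%997=743 -> [640, 506, 743]
  L2: h(640,506)=(640*31+506)%997=406 h(743,743)=(743*31+743)%997=845 -> [406, 845]
  L3: h(406,845)=(406*31+845)%997=470 -> [470]
  root = 470 != target 521
Candidate A produces the target root.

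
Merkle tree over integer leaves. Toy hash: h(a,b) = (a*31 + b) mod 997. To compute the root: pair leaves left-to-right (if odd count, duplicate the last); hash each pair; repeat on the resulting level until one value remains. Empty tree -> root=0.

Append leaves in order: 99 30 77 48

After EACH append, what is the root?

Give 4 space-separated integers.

After append 99 (leaves=[99]):
  L0: [99]
  root=99
After append 30 (leaves=[99, 30]):
  L0: [99, 30]
  L1: h(99,30)=(99*31+30)%997=108 -> [108]
  root=108
After append 77 (leaves=[99, 30, 77]):
  L0: [99, 30, 77]
  L1: h(99,30)=(99*31+30)%997=108 h(77,77)=(77*31+77)%997=470 -> [108, 470]
  L2: h(108,470)=(108*31+470)%997=827 -> [827]
  root=827
After append 48 (leaves=[99, 30, 77, 48]):
  L0: [99, 30, 77, 48]
  L1: h(99,30)=(99*31+30)%997=108 h(77,48)=(77*31+48)%997=441 -> [108, 441]
  L2: h(108,441)=(108*31+441)%997=798 -> [798]
  root=798

Answer: 99 108 827 798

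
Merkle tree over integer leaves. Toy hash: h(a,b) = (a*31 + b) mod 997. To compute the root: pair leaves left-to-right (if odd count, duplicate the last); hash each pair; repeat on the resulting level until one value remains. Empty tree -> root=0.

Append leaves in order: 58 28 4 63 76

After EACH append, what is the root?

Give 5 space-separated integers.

After append 58 (leaves=[58]):
  L0: [58]
  root=58
After append 28 (leaves=[58, 28]):
  L0: [58, 28]
  L1: h(58,28)=(58*31+28)%997=829 -> [829]
  root=829
After append 4 (leaves=[58, 28, 4]):
  L0: [58, 28, 4]
  L1: h(58,28)=(58*31+28)%997=829 h(4,4)=(4*31+4)%997=128 -> [829, 128]
  L2: h(829,128)=(829*31+128)%997=902 -> [902]
  root=902
After append 63 (leaves=[58, 28, 4, 63]):
  L0: [58, 28, 4, 63]
  L1: h(58,28)=(58*31+28)%997=829 h(4,63)=(4*31+63)%997=187 -> [829, 187]
  L2: h(829,187)=(829*31+187)%997=961 -> [961]
  root=961
After append 76 (leaves=[58, 28, 4, 63, 76]):
  L0: [58, 28, 4, 63, 76]
  L1: h(58,28)=(58*31+28)%997=829 h(4,63)=(4*31+63)%997=187 h(76,76)=(76*31+76)%997=438 -> [829, 187, 438]
  L2: h(829,187)=(829*31+187)%997=961 h(438,438)=(438*31+438)%997=58 -> [961, 58]
  L3: h(961,58)=(961*31+58)%997=936 -> [936]
  root=936

Answer: 58 829 902 961 936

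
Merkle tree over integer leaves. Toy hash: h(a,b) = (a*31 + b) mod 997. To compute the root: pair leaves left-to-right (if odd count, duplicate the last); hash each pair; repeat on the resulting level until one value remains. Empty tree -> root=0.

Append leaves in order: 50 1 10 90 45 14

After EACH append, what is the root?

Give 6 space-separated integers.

Answer: 50 554 545 625 650 655

Derivation:
After append 50 (leaves=[50]):
  L0: [50]
  root=50
After append 1 (leaves=[50, 1]):
  L0: [50, 1]
  L1: h(50,1)=(50*31+1)%997=554 -> [554]
  root=554
After append 10 (leaves=[50, 1, 10]):
  L0: [50, 1, 10]
  L1: h(50,1)=(50*31+1)%997=554 h(10,10)=(10*31+10)%997=320 -> [554, 320]
  L2: h(554,320)=(554*31+320)%997=545 -> [545]
  root=545
After append 90 (leaves=[50, 1, 10, 90]):
  L0: [50, 1, 10, 90]
  L1: h(50,1)=(50*31+1)%997=554 h(10,90)=(10*31+90)%997=400 -> [554, 400]
  L2: h(554,400)=(554*31+400)%997=625 -> [625]
  root=625
After append 45 (leaves=[50, 1, 10, 90, 45]):
  L0: [50, 1, 10, 90, 45]
  L1: h(50,1)=(50*31+1)%997=554 h(10,90)=(10*31+90)%997=400 h(45,45)=(45*31+45)%997=443 -> [554, 400, 443]
  L2: h(554,400)=(554*31+400)%997=625 h(443,443)=(443*31+443)%997=218 -> [625, 218]
  L3: h(625,218)=(625*31+218)%997=650 -> [650]
  root=650
After append 14 (leaves=[50, 1, 10, 90, 45, 14]):
  L0: [50, 1, 10, 90, 45, 14]
  L1: h(50,1)=(50*31+1)%997=554 h(10,90)=(10*31+90)%997=400 h(45,14)=(45*31+14)%997=412 -> [554, 400, 412]
  L2: h(554,400)=(554*31+400)%997=625 h(412,412)=(412*31+412)%997=223 -> [625, 223]
  L3: h(625,223)=(625*31+223)%997=655 -> [655]
  root=655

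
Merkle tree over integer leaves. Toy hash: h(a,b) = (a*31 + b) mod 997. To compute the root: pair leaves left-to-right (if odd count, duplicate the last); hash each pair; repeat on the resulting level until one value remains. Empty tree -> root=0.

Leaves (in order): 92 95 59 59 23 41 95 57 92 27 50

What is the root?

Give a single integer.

L0: [92, 95, 59, 59, 23, 41, 95, 57, 92, 27, 50]
L1: h(92,95)=(92*31+95)%997=953 h(59,59)=(59*31+59)%997=891 h(23,41)=(23*31+41)%997=754 h(95,57)=(95*31+57)%997=11 h(92,27)=(92*31+27)%997=885 h(50,50)=(50*31+50)%997=603 -> [953, 891, 754, 11, 885, 603]
L2: h(953,891)=(953*31+891)%997=524 h(754,11)=(754*31+11)%997=454 h(885,603)=(885*31+603)%997=122 -> [524, 454, 122]
L3: h(524,454)=(524*31+454)%997=746 h(122,122)=(122*31+122)%997=913 -> [746, 913]
L4: h(746,913)=(746*31+913)%997=111 -> [111]

Answer: 111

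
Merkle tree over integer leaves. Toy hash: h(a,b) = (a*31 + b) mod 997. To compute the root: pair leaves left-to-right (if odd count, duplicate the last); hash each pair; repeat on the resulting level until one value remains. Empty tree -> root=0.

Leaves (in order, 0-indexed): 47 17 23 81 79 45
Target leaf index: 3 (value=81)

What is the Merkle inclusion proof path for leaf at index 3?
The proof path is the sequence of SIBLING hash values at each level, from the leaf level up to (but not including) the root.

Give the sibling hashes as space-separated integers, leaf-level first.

Answer: 23 477 48

Derivation:
L0 (leaves): [47, 17, 23, 81, 79, 45], target index=3
L1: h(47,17)=(47*31+17)%997=477 [pair 0] h(23,81)=(23*31+81)%997=794 [pair 1] h(79,45)=(79*31+45)%997=500 [pair 2] -> [477, 794, 500]
  Sibling for proof at L0: 23
L2: h(477,794)=(477*31+794)%997=626 [pair 0] h(500,500)=(500*31+500)%997=48 [pair 1] -> [626, 48]
  Sibling for proof at L1: 477
L3: h(626,48)=(626*31+48)%997=511 [pair 0] -> [511]
  Sibling for proof at L2: 48
Root: 511
Proof path (sibling hashes from leaf to root): [23, 477, 48]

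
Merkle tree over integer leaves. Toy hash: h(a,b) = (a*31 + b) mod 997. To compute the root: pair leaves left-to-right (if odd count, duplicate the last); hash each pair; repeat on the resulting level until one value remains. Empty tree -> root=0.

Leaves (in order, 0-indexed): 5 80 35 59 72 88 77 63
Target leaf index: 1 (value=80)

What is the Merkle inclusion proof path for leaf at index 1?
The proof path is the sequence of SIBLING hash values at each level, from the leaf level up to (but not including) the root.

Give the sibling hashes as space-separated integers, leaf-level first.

L0 (leaves): [5, 80, 35, 59, 72, 88, 77, 63], target index=1
L1: h(5,80)=(5*31+80)%997=235 [pair 0] h(35,59)=(35*31+59)%997=147 [pair 1] h(72,88)=(72*31+88)%997=326 [pair 2] h(77,63)=(77*31+63)%997=456 [pair 3] -> [235, 147, 326, 456]
  Sibling for proof at L0: 5
L2: h(235,147)=(235*31+147)%997=453 [pair 0] h(326,456)=(326*31+456)%997=592 [pair 1] -> [453, 592]
  Sibling for proof at L1: 147
L3: h(453,592)=(453*31+592)%997=677 [pair 0] -> [677]
  Sibling for proof at L2: 592
Root: 677
Proof path (sibling hashes from leaf to root): [5, 147, 592]

Answer: 5 147 592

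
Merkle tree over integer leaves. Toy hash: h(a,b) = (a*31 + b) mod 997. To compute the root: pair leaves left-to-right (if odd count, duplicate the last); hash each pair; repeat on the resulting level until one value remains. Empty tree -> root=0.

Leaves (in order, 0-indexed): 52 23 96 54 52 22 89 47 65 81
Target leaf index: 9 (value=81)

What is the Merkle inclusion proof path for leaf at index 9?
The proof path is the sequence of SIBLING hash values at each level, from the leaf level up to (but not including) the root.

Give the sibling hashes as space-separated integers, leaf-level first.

Answer: 65 102 273 794

Derivation:
L0 (leaves): [52, 23, 96, 54, 52, 22, 89, 47, 65, 81], target index=9
L1: h(52,23)=(52*31+23)%997=638 [pair 0] h(96,54)=(96*31+54)%997=39 [pair 1] h(52,22)=(52*31+22)%997=637 [pair 2] h(89,47)=(89*31+47)%997=812 [pair 3] h(65,81)=(65*31+81)%997=102 [pair 4] -> [638, 39, 637, 812, 102]
  Sibling for proof at L0: 65
L2: h(638,39)=(638*31+39)%997=874 [pair 0] h(637,812)=(637*31+812)%997=619 [pair 1] h(102,102)=(102*31+102)%997=273 [pair 2] -> [874, 619, 273]
  Sibling for proof at L1: 102
L3: h(874,619)=(874*31+619)%997=794 [pair 0] h(273,273)=(273*31+273)%997=760 [pair 1] -> [794, 760]
  Sibling for proof at L2: 273
L4: h(794,760)=(794*31+760)%997=449 [pair 0] -> [449]
  Sibling for proof at L3: 794
Root: 449
Proof path (sibling hashes from leaf to root): [65, 102, 273, 794]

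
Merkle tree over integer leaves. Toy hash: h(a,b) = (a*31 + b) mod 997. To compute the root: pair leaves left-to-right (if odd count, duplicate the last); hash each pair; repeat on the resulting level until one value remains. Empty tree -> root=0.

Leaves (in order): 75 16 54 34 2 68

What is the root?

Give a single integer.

L0: [75, 16, 54, 34, 2, 68]
L1: h(75,16)=(75*31+16)%997=347 h(54,34)=(54*31+34)%997=711 h(2,68)=(2*31+68)%997=130 -> [347, 711, 130]
L2: h(347,711)=(347*31+711)%997=501 h(130,130)=(130*31+130)%997=172 -> [501, 172]
L3: h(501,172)=(501*31+172)%997=748 -> [748]

Answer: 748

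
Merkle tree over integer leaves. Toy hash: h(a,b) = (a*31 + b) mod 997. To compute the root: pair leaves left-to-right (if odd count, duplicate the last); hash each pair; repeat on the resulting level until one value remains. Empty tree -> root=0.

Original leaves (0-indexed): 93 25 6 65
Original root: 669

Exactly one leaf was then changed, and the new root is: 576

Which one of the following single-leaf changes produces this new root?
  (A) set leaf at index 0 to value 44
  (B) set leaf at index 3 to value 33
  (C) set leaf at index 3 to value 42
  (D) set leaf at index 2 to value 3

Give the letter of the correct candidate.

Answer: D

Derivation:
Original leaves: [93, 25, 6, 65]
Target new root: 576
Try each candidate change and compute the resulting root:
Candidate A: set leaf[0] = 44 -> leaves = [44, 25, 6, 65]
  L0: [44, 25, 6, 65]
  L1: h(44,25)=(44*31+25)%997=392 h(6,65)=(6*31+65)%997=251 -> [392, 251]
  L2: h(392,251)=(392*31+251)%997=439 -> [439]
  root = 439 != target 576
Candidate B: set leaf[3] = 33 -> leaves = [93, 25, 6, 33]
  L0: [93, 25, 6, 33]
  L1: h(93,25)=(93*31+25)%997=914 h(6,33)=(6*31+33)%997=219 -> [914, 219]
  L2: h(914,219)=(914*31+219)%997=637 -> [637]
  root = 637 != target 576
Candidate C: set leaf[3] = 42 -> leaves = [93, 25, 6, 42]
  L0: [93, 25, 6, 42]
  L1: h(93,25)=(93*31+25)%997=914 h(6,42)=(6*31+42)%997=228 -> [914, 228]
  L2: h(914,228)=(914*31+228)%997=646 -> [646]
  root = 646 != target 576
Candidate D: set leaf[2] = 3 -> leaves = [93, 25, 3, 65]
  L0: [93, 25, 3, 65]
  L1: h(93,25)=(93*31+25)%997=914 h(3,65)=(3*31+65)%997=158 -> [914, 158]
  L2: h(914,158)=(914*31+158)%997=576 -> [576]
  root = 576 == target 576  ** MATCH **
Candidate D produces the target root.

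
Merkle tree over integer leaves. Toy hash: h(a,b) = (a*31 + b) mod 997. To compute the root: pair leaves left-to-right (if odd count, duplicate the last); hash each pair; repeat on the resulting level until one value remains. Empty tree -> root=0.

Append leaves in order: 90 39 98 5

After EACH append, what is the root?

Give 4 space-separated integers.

After append 90 (leaves=[90]):
  L0: [90]
  root=90
After append 39 (leaves=[90, 39]):
  L0: [90, 39]
  L1: h(90,39)=(90*31+39)%997=835 -> [835]
  root=835
After append 98 (leaves=[90, 39, 98]):
  L0: [90, 39, 98]
  L1: h(90,39)=(90*31+39)%997=835 h(98,98)=(98*31+98)%997=145 -> [835, 145]
  L2: h(835,145)=(835*31+145)%997=108 -> [108]
  root=108
After append 5 (leaves=[90, 39, 98, 5]):
  L0: [90, 39, 98, 5]
  L1: h(90,39)=(90*31+39)%997=835 h(98,5)=(98*31+5)%997=52 -> [835, 52]
  L2: h(835,52)=(835*31+52)%997=15 -> [15]
  root=15

Answer: 90 835 108 15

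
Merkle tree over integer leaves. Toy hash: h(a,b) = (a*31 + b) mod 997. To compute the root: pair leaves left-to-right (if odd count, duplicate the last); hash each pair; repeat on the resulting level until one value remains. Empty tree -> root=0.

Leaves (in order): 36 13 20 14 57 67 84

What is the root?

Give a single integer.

L0: [36, 13, 20, 14, 57, 67, 84]
L1: h(36,13)=(36*31+13)%997=132 h(20,14)=(20*31+14)%997=634 h(57,67)=(57*31+67)%997=837 h(84,84)=(84*31+84)%997=694 -> [132, 634, 837, 694]
L2: h(132,634)=(132*31+634)%997=738 h(837,694)=(837*31+694)%997=719 -> [738, 719]
L3: h(738,719)=(738*31+719)%997=666 -> [666]

Answer: 666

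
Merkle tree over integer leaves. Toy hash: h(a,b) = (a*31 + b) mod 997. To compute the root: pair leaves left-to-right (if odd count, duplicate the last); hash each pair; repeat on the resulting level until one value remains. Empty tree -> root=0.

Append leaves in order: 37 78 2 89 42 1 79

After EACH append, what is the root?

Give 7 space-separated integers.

After append 37 (leaves=[37]):
  L0: [37]
  root=37
After append 78 (leaves=[37, 78]):
  L0: [37, 78]
  L1: h(37,78)=(37*31+78)%997=228 -> [228]
  root=228
After append 2 (leaves=[37, 78, 2]):
  L0: [37, 78, 2]
  L1: h(37,78)=(37*31+78)%997=228 h(2,2)=(2*31+2)%997=64 -> [228, 64]
  L2: h(228,64)=(228*31+64)%997=153 -> [153]
  root=153
After append 89 (leaves=[37, 78, 2, 89]):
  L0: [37, 78, 2, 89]
  L1: h(37,78)=(37*31+78)%997=228 h(2,89)=(2*31+89)%997=151 -> [228, 151]
  L2: h(228,151)=(228*31+151)%997=240 -> [240]
  root=240
After append 42 (leaves=[37, 78, 2, 89, 42]):
  L0: [37, 78, 2, 89, 42]
  L1: h(37,78)=(37*31+78)%997=228 h(2,89)=(2*31+89)%997=151 h(42,42)=(42*31+42)%997=347 -> [228, 151, 347]
  L2: h(228,151)=(228*31+151)%997=240 h(347,347)=(347*31+347)%997=137 -> [240, 137]
  L3: h(240,137)=(240*31+137)%997=598 -> [598]
  root=598
After append 1 (leaves=[37, 78, 2, 89, 42, 1]):
  L0: [37, 78, 2, 89, 42, 1]
  L1: h(37,78)=(37*31+78)%997=228 h(2,89)=(2*31+89)%997=151 h(42,1)=(42*31+1)%997=306 -> [228, 151, 306]
  L2: h(228,151)=(228*31+151)%997=240 h(306,306)=(306*31+306)%997=819 -> [240, 819]
  L3: h(240,819)=(240*31+819)%997=283 -> [283]
  root=283
After append 79 (leaves=[37, 78, 2, 89, 42, 1, 79]):
  L0: [37, 78, 2, 89, 42, 1, 79]
  L1: h(37,78)=(37*31+78)%997=228 h(2,89)=(2*31+89)%997=151 h(42,1)=(42*31+1)%997=306 h(79,79)=(79*31+79)%997=534 -> [228, 151, 306, 534]
  L2: h(228,151)=(228*31+151)%997=240 h(306,534)=(306*31+534)%997=50 -> [240, 50]
  L3: h(240,50)=(240*31+50)%997=511 -> [511]
  root=511

Answer: 37 228 153 240 598 283 511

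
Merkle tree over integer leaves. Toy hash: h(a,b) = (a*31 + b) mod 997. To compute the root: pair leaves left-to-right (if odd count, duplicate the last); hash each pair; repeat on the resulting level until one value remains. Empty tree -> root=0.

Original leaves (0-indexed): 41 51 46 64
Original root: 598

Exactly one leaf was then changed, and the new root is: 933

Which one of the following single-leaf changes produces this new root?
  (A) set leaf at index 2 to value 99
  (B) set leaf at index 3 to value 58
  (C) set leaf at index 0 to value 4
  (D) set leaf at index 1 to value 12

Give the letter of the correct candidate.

Answer: C

Derivation:
Original leaves: [41, 51, 46, 64]
Target new root: 933
Try each candidate change and compute the resulting root:
Candidate A: set leaf[2] = 99 -> leaves = [41, 51, 99, 64]
  L0: [41, 51, 99, 64]
  L1: h(41,51)=(41*31+51)%997=325 h(99,64)=(99*31+64)%997=142 -> [325, 142]
  L2: h(325,142)=(325*31+142)%997=247 -> [247]
  root = 247 != target 933
Candidate B: set leaf[3] = 58 -> leaves = [41, 51, 46, 58]
  L0: [41, 51, 46, 58]
  L1: h(41,51)=(41*31+51)%997=325 h(46,58)=(46*31+58)%997=487 -> [325, 487]
  L2: h(325,487)=(325*31+487)%997=592 -> [592]
  root = 592 != target 933
Candidate C: set leaf[0] = 4 -> leaves = [4, 51, 46, 64]
  L0: [4, 51, 46, 64]
  L1: h(4,51)=(4*31+51)%997=175 h(46,64)=(46*31+64)%997=493 -> [175, 493]
  L2: h(175,493)=(175*31+493)%997=933 -> [933]
  root = 933 == target 933  ** MATCH **
Candidate D: set leaf[1] = 12 -> leaves = [41, 12, 46, 64]
  L0: [41, 12, 46, 64]
  L1: h(41,12)=(41*31+12)%997=286 h(46,64)=(46*31+64)%997=493 -> [286, 493]
  L2: h(286,493)=(286*31+493)%997=386 -> [386]
  root = 386 != target 933
Candidate C produces the target root.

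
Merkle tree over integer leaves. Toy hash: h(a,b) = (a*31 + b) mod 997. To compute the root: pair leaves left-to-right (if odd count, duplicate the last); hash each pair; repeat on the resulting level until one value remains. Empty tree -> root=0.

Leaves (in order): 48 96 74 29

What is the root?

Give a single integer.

Answer: 580

Derivation:
L0: [48, 96, 74, 29]
L1: h(48,96)=(48*31+96)%997=587 h(74,29)=(74*31+29)%997=329 -> [587, 329]
L2: h(587,329)=(587*31+329)%997=580 -> [580]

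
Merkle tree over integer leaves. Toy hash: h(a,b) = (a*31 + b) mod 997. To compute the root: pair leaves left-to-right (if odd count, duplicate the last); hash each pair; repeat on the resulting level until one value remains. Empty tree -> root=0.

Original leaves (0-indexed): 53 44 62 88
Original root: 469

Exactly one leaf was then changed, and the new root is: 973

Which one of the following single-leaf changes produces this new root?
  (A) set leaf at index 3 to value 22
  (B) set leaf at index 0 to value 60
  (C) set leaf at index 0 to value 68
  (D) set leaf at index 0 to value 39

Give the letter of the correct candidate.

Answer: D

Derivation:
Original leaves: [53, 44, 62, 88]
Target new root: 973
Try each candidate change and compute the resulting root:
Candidate A: set leaf[3] = 22 -> leaves = [53, 44, 62, 22]
  L0: [53, 44, 62, 22]
  L1: h(53,44)=(53*31+44)%997=690 h(62,22)=(62*31+22)%997=947 -> [690, 947]
  L2: h(690,947)=(690*31+947)%997=403 -> [403]
  root = 403 != target 973
Candidate B: set leaf[0] = 60 -> leaves = [60, 44, 62, 88]
  L0: [60, 44, 62, 88]
  L1: h(60,44)=(60*31+44)%997=907 h(62,88)=(62*31+88)%997=16 -> [907, 16]
  L2: h(907,16)=(907*31+16)%997=217 -> [217]
  root = 217 != target 973
Candidate C: set leaf[0] = 68 -> leaves = [68, 44, 62, 88]
  L0: [68, 44, 62, 88]
  L1: h(68,44)=(68*31+44)%997=158 h(62,88)=(62*31+88)%997=16 -> [158, 16]
  L2: h(158,16)=(158*31+16)%997=926 -> [926]
  root = 926 != target 973
Candidate D: set leaf[0] = 39 -> leaves = [39, 44, 62, 88]
  L0: [39, 44, 62, 88]
  L1: h(39,44)=(39*31+44)%997=256 h(62,88)=(62*31+88)%997=16 -> [256, 16]
  L2: h(256,16)=(256*31+16)%997=973 -> [973]
  root = 973 == target 973  ** MATCH **
Candidate D produces the target root.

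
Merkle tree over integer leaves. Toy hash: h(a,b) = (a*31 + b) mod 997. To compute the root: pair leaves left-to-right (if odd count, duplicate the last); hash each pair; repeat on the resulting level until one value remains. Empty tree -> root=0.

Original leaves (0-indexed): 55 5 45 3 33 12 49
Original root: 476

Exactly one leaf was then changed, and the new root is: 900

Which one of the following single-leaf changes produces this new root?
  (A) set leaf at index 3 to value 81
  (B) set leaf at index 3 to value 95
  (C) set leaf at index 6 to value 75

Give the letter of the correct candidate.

Original leaves: [55, 5, 45, 3, 33, 12, 49]
Target new root: 900
Try each candidate change and compute the resulting root:
Candidate A: set leaf[3] = 81 -> leaves = [55, 5, 45, 81, 33, 12, 49]
  L0: [55, 5, 45, 81, 33, 12, 49]
  L1: h(55,5)=(55*31+5)%997=713 h(45,81)=(45*31+81)%997=479 h(33,12)=(33*31+12)%997=38 h(49,49)=(49*31+49)%997=571 -> [713, 479, 38, 571]
  L2: h(713,479)=(713*31+479)%997=648 h(38,571)=(38*31+571)%997=752 -> [648, 752]
  L3: h(648,752)=(648*31+752)%997=900 -> [900]
  root = 900 == target 900  ** MATCH **
Candidate B: set leaf[3] = 95 -> leaves = [55, 5, 45, 95, 33, 12, 49]
  L0: [55, 5, 45, 95, 33, 12, 49]
  L1: h(55,5)=(55*31+5)%997=713 h(45,95)=(45*31+95)%997=493 h(33,12)=(33*31+12)%997=38 h(49,49)=(49*31+49)%997=571 -> [713, 493, 38, 571]
  L2: h(713,493)=(713*31+493)%997=662 h(38,571)=(38*31+571)%997=752 -> [662, 752]
  L3: h(662,752)=(662*31+752)%997=337 -> [337]
  root = 337 != target 900
Candidate C: set leaf[6] = 75 -> leaves = [55, 5, 45, 3, 33, 12, 75]
  L0: [55, 5, 45, 3, 33, 12, 75]
  L1: h(55,5)=(55*31+5)%997=713 h(45,3)=(45*31+3)%997=401 h(33,12)=(33*31+12)%997=38 h(75,75)=(75*31+75)%997=406 -> [713, 401, 38, 406]
  L2: h(713,401)=(713*31+401)%997=570 h(38,406)=(38*31+406)%997=587 -> [570, 587]
  L3: h(570,587)=(570*31+587)%997=311 -> [311]
  root = 311 != target 900
Candidate A produces the target root.

Answer: A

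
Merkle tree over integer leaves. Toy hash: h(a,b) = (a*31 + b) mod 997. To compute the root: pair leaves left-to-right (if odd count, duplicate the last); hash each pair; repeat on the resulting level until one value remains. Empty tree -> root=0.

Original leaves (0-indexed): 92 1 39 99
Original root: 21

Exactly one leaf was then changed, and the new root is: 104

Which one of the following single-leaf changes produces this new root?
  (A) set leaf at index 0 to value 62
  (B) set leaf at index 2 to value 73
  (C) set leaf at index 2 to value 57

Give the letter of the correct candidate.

Answer: A

Derivation:
Original leaves: [92, 1, 39, 99]
Target new root: 104
Try each candidate change and compute the resulting root:
Candidate A: set leaf[0] = 62 -> leaves = [62, 1, 39, 99]
  L0: [62, 1, 39, 99]
  L1: h(62,1)=(62*31+1)%997=926 h(39,99)=(39*31+99)%997=311 -> [926, 311]
  L2: h(926,311)=(926*31+311)%997=104 -> [104]
  root = 104 == target 104  ** MATCH **
Candidate B: set leaf[2] = 73 -> leaves = [92, 1, 73, 99]
  L0: [92, 1, 73, 99]
  L1: h(92,1)=(92*31+1)%997=859 h(73,99)=(73*31+99)%997=368 -> [859, 368]
  L2: h(859,368)=(859*31+368)%997=78 -> [78]
  root = 78 != target 104
Candidate C: set leaf[2] = 57 -> leaves = [92, 1, 57, 99]
  L0: [92, 1, 57, 99]
  L1: h(92,1)=(92*31+1)%997=859 h(57,99)=(57*31+99)%997=869 -> [859, 869]
  L2: h(859,869)=(859*31+869)%997=579 -> [579]
  root = 579 != target 104
Candidate A produces the target root.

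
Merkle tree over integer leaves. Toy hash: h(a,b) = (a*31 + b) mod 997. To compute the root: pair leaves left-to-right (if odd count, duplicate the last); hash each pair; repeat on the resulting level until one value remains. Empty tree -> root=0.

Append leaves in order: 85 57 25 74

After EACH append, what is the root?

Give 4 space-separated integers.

After append 85 (leaves=[85]):
  L0: [85]
  root=85
After append 57 (leaves=[85, 57]):
  L0: [85, 57]
  L1: h(85,57)=(85*31+57)%997=698 -> [698]
  root=698
After append 25 (leaves=[85, 57, 25]):
  L0: [85, 57, 25]
  L1: h(85,57)=(85*31+57)%997=698 h(25,25)=(25*31+25)%997=800 -> [698, 800]
  L2: h(698,800)=(698*31+800)%997=504 -> [504]
  root=504
After append 74 (leaves=[85, 57, 25, 74]):
  L0: [85, 57, 25, 74]
  L1: h(85,57)=(85*31+57)%997=698 h(25,74)=(25*31+74)%997=849 -> [698, 849]
  L2: h(698,849)=(698*31+849)%997=553 -> [553]
  root=553

Answer: 85 698 504 553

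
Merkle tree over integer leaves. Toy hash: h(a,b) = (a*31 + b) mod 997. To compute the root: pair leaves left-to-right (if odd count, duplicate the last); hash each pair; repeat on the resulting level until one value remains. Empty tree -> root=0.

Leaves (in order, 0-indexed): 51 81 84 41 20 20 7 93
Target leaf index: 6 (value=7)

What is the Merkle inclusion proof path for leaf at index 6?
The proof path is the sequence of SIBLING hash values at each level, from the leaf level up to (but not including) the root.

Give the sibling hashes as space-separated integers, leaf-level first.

Answer: 93 640 329

Derivation:
L0 (leaves): [51, 81, 84, 41, 20, 20, 7, 93], target index=6
L1: h(51,81)=(51*31+81)%997=665 [pair 0] h(84,41)=(84*31+41)%997=651 [pair 1] h(20,20)=(20*31+20)%997=640 [pair 2] h(7,93)=(7*31+93)%997=310 [pair 3] -> [665, 651, 640, 310]
  Sibling for proof at L0: 93
L2: h(665,651)=(665*31+651)%997=329 [pair 0] h(640,310)=(640*31+310)%997=210 [pair 1] -> [329, 210]
  Sibling for proof at L1: 640
L3: h(329,210)=(329*31+210)%997=439 [pair 0] -> [439]
  Sibling for proof at L2: 329
Root: 439
Proof path (sibling hashes from leaf to root): [93, 640, 329]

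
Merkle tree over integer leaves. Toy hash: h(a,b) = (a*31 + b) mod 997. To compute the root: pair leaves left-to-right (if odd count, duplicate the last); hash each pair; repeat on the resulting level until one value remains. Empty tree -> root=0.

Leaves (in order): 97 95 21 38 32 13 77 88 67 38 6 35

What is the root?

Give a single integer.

L0: [97, 95, 21, 38, 32, 13, 77, 88, 67, 38, 6, 35]
L1: h(97,95)=(97*31+95)%997=111 h(21,38)=(21*31+38)%997=689 h(32,13)=(32*31+13)%997=8 h(77,88)=(77*31+88)%997=481 h(67,38)=(67*31+38)%997=121 h(6,35)=(6*31+35)%997=221 -> [111, 689, 8, 481, 121, 221]
L2: h(111,689)=(111*31+689)%997=142 h(8,481)=(8*31+481)%997=729 h(121,221)=(121*31+221)%997=981 -> [142, 729, 981]
L3: h(142,729)=(142*31+729)%997=146 h(981,981)=(981*31+981)%997=485 -> [146, 485]
L4: h(146,485)=(146*31+485)%997=26 -> [26]

Answer: 26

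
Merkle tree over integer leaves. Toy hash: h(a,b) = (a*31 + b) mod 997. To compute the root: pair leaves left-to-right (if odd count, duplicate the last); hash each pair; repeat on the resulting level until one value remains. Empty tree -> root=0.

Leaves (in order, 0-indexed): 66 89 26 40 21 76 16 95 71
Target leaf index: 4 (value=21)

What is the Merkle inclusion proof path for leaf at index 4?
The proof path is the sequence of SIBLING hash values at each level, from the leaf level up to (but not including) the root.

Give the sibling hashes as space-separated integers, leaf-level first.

Answer: 76 591 232 527

Derivation:
L0 (leaves): [66, 89, 26, 40, 21, 76, 16, 95, 71], target index=4
L1: h(66,89)=(66*31+89)%997=141 [pair 0] h(26,40)=(26*31+40)%997=846 [pair 1] h(21,76)=(21*31+76)%997=727 [pair 2] h(16,95)=(16*31+95)%997=591 [pair 3] h(71,71)=(71*31+71)%997=278 [pair 4] -> [141, 846, 727, 591, 278]
  Sibling for proof at L0: 76
L2: h(141,846)=(141*31+846)%997=232 [pair 0] h(727,591)=(727*31+591)%997=197 [pair 1] h(278,278)=(278*31+278)%997=920 [pair 2] -> [232, 197, 920]
  Sibling for proof at L1: 591
L3: h(232,197)=(232*31+197)%997=410 [pair 0] h(920,920)=(920*31+920)%997=527 [pair 1] -> [410, 527]
  Sibling for proof at L2: 232
L4: h(410,527)=(410*31+527)%997=276 [pair 0] -> [276]
  Sibling for proof at L3: 527
Root: 276
Proof path (sibling hashes from leaf to root): [76, 591, 232, 527]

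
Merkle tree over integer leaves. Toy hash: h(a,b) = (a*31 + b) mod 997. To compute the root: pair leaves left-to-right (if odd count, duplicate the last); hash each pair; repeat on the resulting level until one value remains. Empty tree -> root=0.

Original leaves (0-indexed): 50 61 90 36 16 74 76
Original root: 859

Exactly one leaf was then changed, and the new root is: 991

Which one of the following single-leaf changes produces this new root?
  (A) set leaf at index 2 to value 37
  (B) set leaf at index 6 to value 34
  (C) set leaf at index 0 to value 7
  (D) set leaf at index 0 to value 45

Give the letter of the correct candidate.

Answer: C

Derivation:
Original leaves: [50, 61, 90, 36, 16, 74, 76]
Target new root: 991
Try each candidate change and compute the resulting root:
Candidate A: set leaf[2] = 37 -> leaves = [50, 61, 37, 36, 16, 74, 76]
  L0: [50, 61, 37, 36, 16, 74, 76]
  L1: h(50,61)=(50*31+61)%997=614 h(37,36)=(37*31+36)%997=186 h(16,74)=(16*31+74)%997=570 h(76,76)=(76*31+76)%997=438 -> [614, 186, 570, 438]
  L2: h(614,186)=(614*31+186)%997=277 h(570,438)=(570*31+438)%997=162 -> [277, 162]
  L3: h(277,162)=(277*31+162)%997=773 -> [773]
  root = 773 != target 991
Candidate B: set leaf[6] = 34 -> leaves = [50, 61, 90, 36, 16, 74, 34]
  L0: [50, 61, 90, 36, 16, 74, 34]
  L1: h(50,61)=(50*31+61)%997=614 h(90,36)=(90*31+36)%997=832 h(16,74)=(16*31+74)%997=570 h(34,34)=(34*31+34)%997=91 -> [614, 832, 570, 91]
  L2: h(614,832)=(614*31+832)%997=923 h(570,91)=(570*31+91)%997=812 -> [923, 812]
  L3: h(923,812)=(923*31+812)%997=512 -> [512]
  root = 512 != target 991
Candidate C: set leaf[0] = 7 -> leaves = [7, 61, 90, 36, 16, 74, 76]
  L0: [7, 61, 90, 36, 16, 74, 76]
  L1: h(7,61)=(7*31+61)%997=278 h(90,36)=(90*31+36)%997=832 h(16,74)=(16*31+74)%997=570 h(76,76)=(76*31+76)%997=438 -> [278, 832, 570, 438]
  L2: h(278,832)=(278*31+832)%997=477 h(570,438)=(570*31+438)%997=162 -> [477, 162]
  L3: h(477,162)=(477*31+162)%997=991 -> [991]
  root = 991 == target 991  ** MATCH **
Candidate D: set leaf[0] = 45 -> leaves = [45, 61, 90, 36, 16, 74, 76]
  L0: [45, 61, 90, 36, 16, 74, 76]
  L1: h(45,61)=(45*31+61)%997=459 h(90,36)=(90*31+36)%997=832 h(16,74)=(16*31+74)%997=570 h(76,76)=(76*31+76)%997=438 -> [459, 832, 570, 438]
  L2: h(459,832)=(459*31+832)%997=106 h(570,438)=(570*31+438)%997=162 -> [106, 162]
  L3: h(106,162)=(106*31+162)%997=457 -> [457]
  root = 457 != target 991
Candidate C produces the target root.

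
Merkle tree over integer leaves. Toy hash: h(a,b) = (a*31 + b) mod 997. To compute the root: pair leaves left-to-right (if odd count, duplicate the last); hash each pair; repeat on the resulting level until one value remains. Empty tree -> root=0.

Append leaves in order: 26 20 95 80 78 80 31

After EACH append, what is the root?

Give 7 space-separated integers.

After append 26 (leaves=[26]):
  L0: [26]
  root=26
After append 20 (leaves=[26, 20]):
  L0: [26, 20]
  L1: h(26,20)=(26*31+20)%997=826 -> [826]
  root=826
After append 95 (leaves=[26, 20, 95]):
  L0: [26, 20, 95]
  L1: h(26,20)=(26*31+20)%997=826 h(95,95)=(95*31+95)%997=49 -> [826, 49]
  L2: h(826,49)=(826*31+49)%997=730 -> [730]
  root=730
After append 80 (leaves=[26, 20, 95, 80]):
  L0: [26, 20, 95, 80]
  L1: h(26,20)=(26*31+20)%997=826 h(95,80)=(95*31+80)%997=34 -> [826, 34]
  L2: h(826,34)=(826*31+34)%997=715 -> [715]
  root=715
After append 78 (leaves=[26, 20, 95, 80, 78]):
  L0: [26, 20, 95, 80, 78]
  L1: h(26,20)=(26*31+20)%997=826 h(95,80)=(95*31+80)%997=34 h(78,78)=(78*31+78)%997=502 -> [826, 34, 502]
  L2: h(826,34)=(826*31+34)%997=715 h(502,502)=(502*31+502)%997=112 -> [715, 112]
  L3: h(715,112)=(715*31+112)%997=343 -> [343]
  root=343
After append 80 (leaves=[26, 20, 95, 80, 78, 80]):
  L0: [26, 20, 95, 80, 78, 80]
  L1: h(26,20)=(26*31+20)%997=826 h(95,80)=(95*31+80)%997=34 h(78,80)=(78*31+80)%997=504 -> [826, 34, 504]
  L2: h(826,34)=(826*31+34)%997=715 h(504,504)=(504*31+504)%997=176 -> [715, 176]
  L3: h(715,176)=(715*31+176)%997=407 -> [407]
  root=407
After append 31 (leaves=[26, 20, 95, 80, 78, 80, 31]):
  L0: [26, 20, 95, 80, 78, 80, 31]
  L1: h(26,20)=(26*31+20)%997=826 h(95,80)=(95*31+80)%997=34 h(78,80)=(78*31+80)%997=504 h(31,31)=(31*31+31)%997=992 -> [826, 34, 504, 992]
  L2: h(826,34)=(826*31+34)%997=715 h(504,992)=(504*31+992)%997=664 -> [715, 664]
  L3: h(715,664)=(715*31+664)%997=895 -> [895]
  root=895

Answer: 26 826 730 715 343 407 895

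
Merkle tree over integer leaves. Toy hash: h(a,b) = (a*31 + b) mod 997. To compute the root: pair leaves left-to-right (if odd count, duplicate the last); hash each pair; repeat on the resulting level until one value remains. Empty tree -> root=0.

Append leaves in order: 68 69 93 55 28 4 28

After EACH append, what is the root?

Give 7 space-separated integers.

After append 68 (leaves=[68]):
  L0: [68]
  root=68
After append 69 (leaves=[68, 69]):
  L0: [68, 69]
  L1: h(68,69)=(68*31+69)%997=183 -> [183]
  root=183
After append 93 (leaves=[68, 69, 93]):
  L0: [68, 69, 93]
  L1: h(68,69)=(68*31+69)%997=183 h(93,93)=(93*31+93)%997=982 -> [183, 982]
  L2: h(183,982)=(183*31+982)%997=673 -> [673]
  root=673
After append 55 (leaves=[68, 69, 93, 55]):
  L0: [68, 69, 93, 55]
  L1: h(68,69)=(68*31+69)%997=183 h(93,55)=(93*31+55)%997=944 -> [183, 944]
  L2: h(183,944)=(183*31+944)%997=635 -> [635]
  root=635
After append 28 (leaves=[68, 69, 93, 55, 28]):
  L0: [68, 69, 93, 55, 28]
  L1: h(68,69)=(68*31+69)%997=183 h(93,55)=(93*31+55)%997=944 h(28,28)=(28*31+28)%997=896 -> [183, 944, 896]
  L2: h(183,944)=(183*31+944)%997=635 h(896,896)=(896*31+896)%997=756 -> [635, 756]
  L3: h(635,756)=(635*31+756)%997=501 -> [501]
  root=501
After append 4 (leaves=[68, 69, 93, 55, 28, 4]):
  L0: [68, 69, 93, 55, 28, 4]
  L1: h(68,69)=(68*31+69)%997=183 h(93,55)=(93*31+55)%997=944 h(28,4)=(28*31+4)%997=872 -> [183, 944, 872]
  L2: h(183,944)=(183*31+944)%997=635 h(872,872)=(872*31+872)%997=985 -> [635, 985]
  L3: h(635,985)=(635*31+985)%997=730 -> [730]
  root=730
After append 28 (leaves=[68, 69, 93, 55, 28, 4, 28]):
  L0: [68, 69, 93, 55, 28, 4, 28]
  L1: h(68,69)=(68*31+69)%997=183 h(93,55)=(93*31+55)%997=944 h(28,4)=(28*31+4)%997=872 h(28,28)=(28*31+28)%997=896 -> [183, 944, 872, 896]
  L2: h(183,944)=(183*31+944)%997=635 h(872,896)=(872*31+896)%997=12 -> [635, 12]
  L3: h(635,12)=(635*31+12)%997=754 -> [754]
  root=754

Answer: 68 183 673 635 501 730 754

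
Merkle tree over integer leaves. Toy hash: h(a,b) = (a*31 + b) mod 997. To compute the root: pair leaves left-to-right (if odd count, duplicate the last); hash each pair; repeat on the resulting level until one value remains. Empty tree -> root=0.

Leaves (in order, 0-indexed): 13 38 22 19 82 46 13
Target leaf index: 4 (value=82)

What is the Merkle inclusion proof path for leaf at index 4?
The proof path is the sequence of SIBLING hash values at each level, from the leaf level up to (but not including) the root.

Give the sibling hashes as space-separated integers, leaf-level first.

L0 (leaves): [13, 38, 22, 19, 82, 46, 13], target index=4
L1: h(13,38)=(13*31+38)%997=441 [pair 0] h(22,19)=(22*31+19)%997=701 [pair 1] h(82,46)=(82*31+46)%997=594 [pair 2] h(13,13)=(13*31+13)%997=416 [pair 3] -> [441, 701, 594, 416]
  Sibling for proof at L0: 46
L2: h(441,701)=(441*31+701)%997=414 [pair 0] h(594,416)=(594*31+416)%997=884 [pair 1] -> [414, 884]
  Sibling for proof at L1: 416
L3: h(414,884)=(414*31+884)%997=757 [pair 0] -> [757]
  Sibling for proof at L2: 414
Root: 757
Proof path (sibling hashes from leaf to root): [46, 416, 414]

Answer: 46 416 414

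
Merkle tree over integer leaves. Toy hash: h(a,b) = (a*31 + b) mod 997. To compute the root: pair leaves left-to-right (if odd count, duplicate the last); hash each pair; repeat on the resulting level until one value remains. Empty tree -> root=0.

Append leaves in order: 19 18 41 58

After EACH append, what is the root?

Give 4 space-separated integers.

After append 19 (leaves=[19]):
  L0: [19]
  root=19
After append 18 (leaves=[19, 18]):
  L0: [19, 18]
  L1: h(19,18)=(19*31+18)%997=607 -> [607]
  root=607
After append 41 (leaves=[19, 18, 41]):
  L0: [19, 18, 41]
  L1: h(19,18)=(19*31+18)%997=607 h(41,41)=(41*31+41)%997=315 -> [607, 315]
  L2: h(607,315)=(607*31+315)%997=189 -> [189]
  root=189
After append 58 (leaves=[19, 18, 41, 58]):
  L0: [19, 18, 41, 58]
  L1: h(19,18)=(19*31+18)%997=607 h(41,58)=(41*31+58)%997=332 -> [607, 332]
  L2: h(607,332)=(607*31+332)%997=206 -> [206]
  root=206

Answer: 19 607 189 206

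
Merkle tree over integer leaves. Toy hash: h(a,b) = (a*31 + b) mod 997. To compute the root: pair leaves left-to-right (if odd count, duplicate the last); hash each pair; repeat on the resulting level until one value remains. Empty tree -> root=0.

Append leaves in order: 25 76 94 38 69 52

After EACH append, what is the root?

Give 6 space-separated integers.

Answer: 25 851 476 420 925 381

Derivation:
After append 25 (leaves=[25]):
  L0: [25]
  root=25
After append 76 (leaves=[25, 76]):
  L0: [25, 76]
  L1: h(25,76)=(25*31+76)%997=851 -> [851]
  root=851
After append 94 (leaves=[25, 76, 94]):
  L0: [25, 76, 94]
  L1: h(25,76)=(25*31+76)%997=851 h(94,94)=(94*31+94)%997=17 -> [851, 17]
  L2: h(851,17)=(851*31+17)%997=476 -> [476]
  root=476
After append 38 (leaves=[25, 76, 94, 38]):
  L0: [25, 76, 94, 38]
  L1: h(25,76)=(25*31+76)%997=851 h(94,38)=(94*31+38)%997=958 -> [851, 958]
  L2: h(851,958)=(851*31+958)%997=420 -> [420]
  root=420
After append 69 (leaves=[25, 76, 94, 38, 69]):
  L0: [25, 76, 94, 38, 69]
  L1: h(25,76)=(25*31+76)%997=851 h(94,38)=(94*31+38)%997=958 h(69,69)=(69*31+69)%997=214 -> [851, 958, 214]
  L2: h(851,958)=(851*31+958)%997=420 h(214,214)=(214*31+214)%997=866 -> [420, 866]
  L3: h(420,866)=(420*31+866)%997=925 -> [925]
  root=925
After append 52 (leaves=[25, 76, 94, 38, 69, 52]):
  L0: [25, 76, 94, 38, 69, 52]
  L1: h(25,76)=(25*31+76)%997=851 h(94,38)=(94*31+38)%997=958 h(69,52)=(69*31+52)%997=197 -> [851, 958, 197]
  L2: h(851,958)=(851*31+958)%997=420 h(197,197)=(197*31+197)%997=322 -> [420, 322]
  L3: h(420,322)=(420*31+322)%997=381 -> [381]
  root=381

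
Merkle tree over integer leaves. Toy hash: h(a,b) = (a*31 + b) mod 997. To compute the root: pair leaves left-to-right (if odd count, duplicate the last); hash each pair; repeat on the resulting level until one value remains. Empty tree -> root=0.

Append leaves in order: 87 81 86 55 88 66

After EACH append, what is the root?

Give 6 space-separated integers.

Answer: 87 784 137 106 677 970

Derivation:
After append 87 (leaves=[87]):
  L0: [87]
  root=87
After append 81 (leaves=[87, 81]):
  L0: [87, 81]
  L1: h(87,81)=(87*31+81)%997=784 -> [784]
  root=784
After append 86 (leaves=[87, 81, 86]):
  L0: [87, 81, 86]
  L1: h(87,81)=(87*31+81)%997=784 h(86,86)=(86*31+86)%997=758 -> [784, 758]
  L2: h(784,758)=(784*31+758)%997=137 -> [137]
  root=137
After append 55 (leaves=[87, 81, 86, 55]):
  L0: [87, 81, 86, 55]
  L1: h(87,81)=(87*31+81)%997=784 h(86,55)=(86*31+55)%997=727 -> [784, 727]
  L2: h(784,727)=(784*31+727)%997=106 -> [106]
  root=106
After append 88 (leaves=[87, 81, 86, 55, 88]):
  L0: [87, 81, 86, 55, 88]
  L1: h(87,81)=(87*31+81)%997=784 h(86,55)=(86*31+55)%997=727 h(88,88)=(88*31+88)%997=822 -> [784, 727, 822]
  L2: h(784,727)=(784*31+727)%997=106 h(822,822)=(822*31+822)%997=382 -> [106, 382]
  L3: h(106,382)=(106*31+382)%997=677 -> [677]
  root=677
After append 66 (leaves=[87, 81, 86, 55, 88, 66]):
  L0: [87, 81, 86, 55, 88, 66]
  L1: h(87,81)=(87*31+81)%997=784 h(86,55)=(86*31+55)%997=727 h(88,66)=(88*31+66)%997=800 -> [784, 727, 800]
  L2: h(784,727)=(784*31+727)%997=106 h(800,800)=(800*31+800)%997=675 -> [106, 675]
  L3: h(106,675)=(106*31+675)%997=970 -> [970]
  root=970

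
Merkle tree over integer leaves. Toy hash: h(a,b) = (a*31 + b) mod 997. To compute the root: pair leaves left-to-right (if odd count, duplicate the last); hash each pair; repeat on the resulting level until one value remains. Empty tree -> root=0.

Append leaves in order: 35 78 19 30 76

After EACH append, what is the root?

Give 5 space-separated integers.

After append 35 (leaves=[35]):
  L0: [35]
  root=35
After append 78 (leaves=[35, 78]):
  L0: [35, 78]
  L1: h(35,78)=(35*31+78)%997=166 -> [166]
  root=166
After append 19 (leaves=[35, 78, 19]):
  L0: [35, 78, 19]
  L1: h(35,78)=(35*31+78)%997=166 h(19,19)=(19*31+19)%997=608 -> [166, 608]
  L2: h(166,608)=(166*31+608)%997=769 -> [769]
  root=769
After append 30 (leaves=[35, 78, 19, 30]):
  L0: [35, 78, 19, 30]
  L1: h(35,78)=(35*31+78)%997=166 h(19,30)=(19*31+30)%997=619 -> [166, 619]
  L2: h(166,619)=(166*31+619)%997=780 -> [780]
  root=780
After append 76 (leaves=[35, 78, 19, 30, 76]):
  L0: [35, 78, 19, 30, 76]
  L1: h(35,78)=(35*31+78)%997=166 h(19,30)=(19*31+30)%997=619 h(76,76)=(76*31+76)%997=438 -> [166, 619, 438]
  L2: h(166,619)=(166*31+619)%997=780 h(438,438)=(438*31+438)%997=58 -> [780, 58]
  L3: h(780,58)=(780*31+58)%997=310 -> [310]
  root=310

Answer: 35 166 769 780 310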